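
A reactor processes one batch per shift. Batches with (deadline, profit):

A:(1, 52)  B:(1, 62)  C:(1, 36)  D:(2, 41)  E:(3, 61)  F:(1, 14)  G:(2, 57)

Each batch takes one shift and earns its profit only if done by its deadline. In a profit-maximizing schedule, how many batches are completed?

Sort by profit descending; place each in the latest free slot ≤ its deadline.
By profit: B(d1,62), E(d3,61), G(d2,57), A(d1,52), D(d2,41), C(d1,36), F(d1,14)
B→slot 1; E→slot 3; G→slot 2; A skipped; D skipped; C skipped; F skipped.
3 of 7 scheduled.

3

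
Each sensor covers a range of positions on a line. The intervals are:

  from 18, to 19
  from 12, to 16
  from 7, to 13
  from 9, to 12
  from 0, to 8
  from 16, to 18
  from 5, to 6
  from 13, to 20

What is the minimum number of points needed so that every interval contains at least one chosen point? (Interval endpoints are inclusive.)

3

Sort by right endpoint; whenever an interval is uncovered, place a point at its right end.
By right end: [5,6]  [0,8]  [9,12]  [7,13]  [12,16]  [16,18]  [18,19]  [13,20]
[5,6] uncovered → point at 6; [9,12] uncovered → point at 12; [16,18] uncovered → point at 18.
Points: 6, 12, 18 (3 total).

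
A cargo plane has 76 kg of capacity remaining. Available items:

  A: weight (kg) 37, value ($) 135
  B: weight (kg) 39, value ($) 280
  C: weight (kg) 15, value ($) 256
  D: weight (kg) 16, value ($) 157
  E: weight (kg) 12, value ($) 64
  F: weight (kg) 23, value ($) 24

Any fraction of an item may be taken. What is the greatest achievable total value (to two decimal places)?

Greedy by value/weight ratio, highest first.
Ratios (sorted): C 17.07, D 9.81, B 7.18, E 5.33, A 3.65, F 1.04
take C (15 @ 256); take D (16 @ 157); take B (39 @ 280); take 6/12 of E → 32.00. Capacity used 76/76.
Total value = 725.00

725.00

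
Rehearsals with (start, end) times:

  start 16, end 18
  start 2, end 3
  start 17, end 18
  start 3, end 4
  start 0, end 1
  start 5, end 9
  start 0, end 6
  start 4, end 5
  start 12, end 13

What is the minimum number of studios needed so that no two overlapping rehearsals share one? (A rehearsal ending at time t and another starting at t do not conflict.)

2

The answer is the maximum number of intervals overlapping at any instant.
starts: [0, 0, 2, 3, 4, 5, 12, 16, 17]
ends:   [1, 3, 4, 5, 6, 9, 13, 18, 18]
s0→1 s0→2  — peak 2.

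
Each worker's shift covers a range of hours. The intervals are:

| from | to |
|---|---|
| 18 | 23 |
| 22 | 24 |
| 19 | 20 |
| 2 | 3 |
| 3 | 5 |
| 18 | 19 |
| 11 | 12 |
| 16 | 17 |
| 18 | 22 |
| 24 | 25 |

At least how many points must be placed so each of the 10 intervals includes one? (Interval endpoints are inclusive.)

5

Sorted: [2,3] [3,5] [11,12] [16,17] [18,19] [19,20] [18,22] [18,23] [22,24] [24,25]
{[2,3],[3,5]} hit by 3; {[11,12]} hit by 12; {[16,17]} hit by 17; {[18,19],[19,20],[18,22],[18,23]} hit by 19; {[22,24],[24,25]} hit by 24.
Points: 3, 12, 17, 19, 24 (5 total).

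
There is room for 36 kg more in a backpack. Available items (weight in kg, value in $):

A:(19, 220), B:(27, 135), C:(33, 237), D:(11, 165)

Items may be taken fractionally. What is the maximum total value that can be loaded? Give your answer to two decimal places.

Greedy by value/weight ratio, highest first.
Order: D (165/11=15.00) > A (220/19=11.58) > C (237/33=7.18) > B (135/27=5.00)
Fill: take D (11 @ 165) → take A (19 @ 220) → take 6/33 of C → 43.09; 36/36 used.
Total value = 428.09

428.09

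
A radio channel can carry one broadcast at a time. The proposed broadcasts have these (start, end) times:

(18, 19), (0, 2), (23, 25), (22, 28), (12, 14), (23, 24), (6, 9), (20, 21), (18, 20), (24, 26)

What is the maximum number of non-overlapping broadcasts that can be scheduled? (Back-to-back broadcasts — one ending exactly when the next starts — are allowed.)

By end time: (0,2), (6,9), (12,14), (18,19), (18,20), (20,21), (23,24), (23,25), (24,26), (22,28).
Pick (0,2); next start ≥ 2 → (6,9); next start ≥ 9 → (12,14); next start ≥ 14 → (18,19); next start ≥ 19 → (20,21); next start ≥ 21 → (23,24); next start ≥ 24 → (24,26).
Selected 7 broadcasts.

7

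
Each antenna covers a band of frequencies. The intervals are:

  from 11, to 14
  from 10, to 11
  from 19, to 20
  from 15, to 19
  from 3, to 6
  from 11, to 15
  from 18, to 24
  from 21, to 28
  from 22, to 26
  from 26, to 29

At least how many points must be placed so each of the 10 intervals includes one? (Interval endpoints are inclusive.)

4

Sort by right endpoint; whenever an interval is uncovered, place a point at its right end.
Sorted: [3,6] [10,11] [11,14] [11,15] [15,19] [19,20] [18,24] [22,26] [21,28] [26,29]
{[3,6]} hit by 6; {[10,11],[11,14],[11,15]} hit by 11; {[15,19],[19,20],[18,24]} hit by 19; {[22,26],[21,28],[26,29]} hit by 26.
Points: 6, 11, 19, 26 (4 total).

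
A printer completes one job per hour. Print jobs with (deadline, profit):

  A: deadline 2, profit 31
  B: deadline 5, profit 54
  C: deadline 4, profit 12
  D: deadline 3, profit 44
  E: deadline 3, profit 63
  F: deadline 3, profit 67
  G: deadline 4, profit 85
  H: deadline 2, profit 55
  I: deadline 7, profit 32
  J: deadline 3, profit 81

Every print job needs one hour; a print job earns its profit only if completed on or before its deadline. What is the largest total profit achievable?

Sort by profit descending; place each in the latest free slot ≤ its deadline.
Profit order: G=85 J=81 F=67 E=63 H=55 B=54 D=44 I=32 A=31 C=12
Assign: G→slot 4, J→slot 3, F→slot 2, E→slot 1, H skipped, B→slot 5, D skipped, I→slot 7, A skipped, C skipped.
Slots: [1:E] [2:F] [3:J] [4:G] [5:B] [7:I]
Profit = 63 + 67 + 81 + 85 + 54 + 32 = 382

382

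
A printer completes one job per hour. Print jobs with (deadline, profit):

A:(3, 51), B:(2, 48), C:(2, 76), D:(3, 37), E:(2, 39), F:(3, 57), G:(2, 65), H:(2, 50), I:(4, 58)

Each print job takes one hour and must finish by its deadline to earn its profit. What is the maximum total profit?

Sort by profit descending; place each in the latest free slot ≤ its deadline.
By profit: C(d2,76), G(d2,65), I(d4,58), F(d3,57), A(d3,51), H(d2,50), B(d2,48), E(d2,39), D(d3,37)
C→slot 2; G→slot 1; I→slot 4; F→slot 3; A skipped; H skipped; B skipped; E skipped; D skipped.
Profit = 65 + 76 + 57 + 58 = 256

256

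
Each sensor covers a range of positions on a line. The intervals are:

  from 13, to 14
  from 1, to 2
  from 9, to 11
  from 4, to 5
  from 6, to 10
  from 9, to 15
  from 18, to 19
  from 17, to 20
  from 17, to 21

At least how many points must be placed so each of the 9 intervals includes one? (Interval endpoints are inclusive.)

5

Sort by right endpoint; whenever an interval is uncovered, place a point at its right end.
Sorted: [1,2] [4,5] [6,10] [9,11] [13,14] [9,15] [18,19] [17,20] [17,21]
{[1,2]} hit by 2; {[4,5]} hit by 5; {[6,10],[9,11]} hit by 10; {[13,14],[9,15]} hit by 14; {[18,19],[17,20],[17,21]} hit by 19.
Points: 2, 5, 10, 14, 19 (5 total).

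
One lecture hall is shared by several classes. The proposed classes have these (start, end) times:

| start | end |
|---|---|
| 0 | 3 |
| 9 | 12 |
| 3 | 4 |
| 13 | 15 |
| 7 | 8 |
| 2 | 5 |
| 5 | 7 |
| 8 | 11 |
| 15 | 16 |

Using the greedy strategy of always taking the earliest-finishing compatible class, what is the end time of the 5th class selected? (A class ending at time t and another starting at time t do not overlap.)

11

Order by finish time; keep every interval that doesn't clash with the previous kept one.
By end time: (0,3), (3,4), (2,5), (5,7), (7,8), (8,11), (9,12), (13,15), (15,16).
Pick (0,3); next start ≥ 3 → (3,4); next start ≥ 4 → (5,7); next start ≥ 7 → (7,8); next start ≥ 8 → (8,11); next start ≥ 11 → (13,15); next start ≥ 15 → (15,16).
Selected: (0,3) (3,4) (5,7) (7,8) (8,11) (13,15) (15,16)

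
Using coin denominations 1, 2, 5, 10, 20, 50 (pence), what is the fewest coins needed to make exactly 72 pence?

Use the largest denomination that fits, subtract, and repeat.
72 = 1×50 + 1×20 + 1×2
Total coins = 1 + 1 + 1 = 3

3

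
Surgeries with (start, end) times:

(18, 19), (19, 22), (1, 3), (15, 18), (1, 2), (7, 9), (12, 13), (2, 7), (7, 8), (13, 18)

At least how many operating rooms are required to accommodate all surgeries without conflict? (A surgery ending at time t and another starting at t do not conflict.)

2

Events (time:±→running): 1:+→1 1:+→2 … peak 2.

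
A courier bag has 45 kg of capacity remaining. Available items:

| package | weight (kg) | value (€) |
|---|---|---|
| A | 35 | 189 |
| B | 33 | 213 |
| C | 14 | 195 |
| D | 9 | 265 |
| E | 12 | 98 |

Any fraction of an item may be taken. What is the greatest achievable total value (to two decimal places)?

Greedy by value/weight ratio, highest first.
Ratios (sorted): D 29.44, C 13.93, E 8.17, B 6.45, A 5.40
take D (9 @ 265); take C (14 @ 195); take E (12 @ 98); take 10/33 of B → 64.55. Capacity used 45/45.
Total value = 622.55

622.55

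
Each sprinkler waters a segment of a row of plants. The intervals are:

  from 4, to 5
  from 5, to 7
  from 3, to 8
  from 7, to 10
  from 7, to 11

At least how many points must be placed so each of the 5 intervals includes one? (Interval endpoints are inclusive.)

Process intervals by earliest right end; each time one isn't hit yet, stab at its right endpoint.
By right end: [4,5]  [5,7]  [3,8]  [7,10]  [7,11]
[4,5] uncovered → point at 5; [7,10] uncovered → point at 10.
Points: 5, 10 (2 total).

2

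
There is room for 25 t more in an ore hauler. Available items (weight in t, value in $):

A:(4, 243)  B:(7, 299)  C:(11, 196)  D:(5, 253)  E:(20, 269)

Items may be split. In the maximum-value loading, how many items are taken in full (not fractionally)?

Order: A (243/4=60.75) > D (253/5=50.60) > B (299/7=42.71) > C (196/11=17.82) > E (269/20=13.45)
Fill: take A (4 @ 243) → take D (5 @ 253) → take B (7 @ 299) → take 9/11 of C → 160.36; 25/25 used.
3 item(s) taken whole; one partial (take 9/11 of C).

3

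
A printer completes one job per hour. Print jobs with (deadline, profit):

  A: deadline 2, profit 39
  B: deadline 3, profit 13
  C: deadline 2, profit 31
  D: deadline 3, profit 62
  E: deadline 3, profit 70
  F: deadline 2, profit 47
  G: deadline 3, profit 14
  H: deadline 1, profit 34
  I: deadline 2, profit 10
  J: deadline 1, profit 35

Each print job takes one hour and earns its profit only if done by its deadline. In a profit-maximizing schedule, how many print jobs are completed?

Profit order: E=70 D=62 F=47 A=39 J=35 H=34 C=31 G=14 B=13 I=10
Assign: E→slot 3, D→slot 2, F→slot 1, A skipped, J skipped, H skipped, C skipped, G skipped, B skipped, I skipped.
Slots: [1:F] [2:D] [3:E]
3 of 10 scheduled.

3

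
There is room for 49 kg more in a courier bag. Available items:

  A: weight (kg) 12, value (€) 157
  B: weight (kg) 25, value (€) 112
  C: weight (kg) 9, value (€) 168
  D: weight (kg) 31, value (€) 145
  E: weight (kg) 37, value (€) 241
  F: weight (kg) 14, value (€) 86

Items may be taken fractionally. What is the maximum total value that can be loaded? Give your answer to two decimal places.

507.38

Order: C (168/9=18.67) > A (157/12=13.08) > E (241/37=6.51) > F (86/14=6.14) > D (145/31=4.68) > B (112/25=4.48)
Fill: take C (9 @ 168) → take A (12 @ 157) → take 28/37 of E → 182.38; 49/49 used.
Total value = 507.38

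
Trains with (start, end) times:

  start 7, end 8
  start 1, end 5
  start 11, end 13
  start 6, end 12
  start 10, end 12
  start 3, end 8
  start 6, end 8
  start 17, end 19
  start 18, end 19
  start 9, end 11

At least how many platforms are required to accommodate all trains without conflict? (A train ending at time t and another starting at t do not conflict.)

4

Count concurrent intervals with a sweep; the peak is the room count.
starts: [1, 3, 6, 6, 7, 9, 10, 11, 17, 18]
ends:   [5, 8, 8, 8, 11, 12, 12, 13, 19, 19]
s1→1 s3→2 e5→1 s6→2 s6→3 s7→4  — peak 4.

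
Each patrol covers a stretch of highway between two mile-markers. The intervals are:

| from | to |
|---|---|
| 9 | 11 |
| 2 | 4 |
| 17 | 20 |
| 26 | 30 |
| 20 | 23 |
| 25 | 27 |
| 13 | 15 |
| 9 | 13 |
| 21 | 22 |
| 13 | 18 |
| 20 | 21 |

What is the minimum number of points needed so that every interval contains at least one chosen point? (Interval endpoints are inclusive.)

Process intervals by earliest right end; each time one isn't hit yet, stab at its right endpoint.
Sorted: [2,4] [9,11] [9,13] [13,15] [13,18] [17,20] [20,21] [21,22] [20,23] [25,27] [26,30]
{[2,4]} hit by 4; {[9,11],[9,13]} hit by 11; {[13,15],[13,18]} hit by 15; {[17,20],[20,21]} hit by 20; {[21,22],[20,23]} hit by 22; {[25,27],[26,30]} hit by 27.
Points: 4, 11, 15, 20, 22, 27 (6 total).

6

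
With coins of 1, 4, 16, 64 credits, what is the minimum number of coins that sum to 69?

3

69 = 1×64 + 1×4 + 1×1
Total coins = 1 + 1 + 1 = 3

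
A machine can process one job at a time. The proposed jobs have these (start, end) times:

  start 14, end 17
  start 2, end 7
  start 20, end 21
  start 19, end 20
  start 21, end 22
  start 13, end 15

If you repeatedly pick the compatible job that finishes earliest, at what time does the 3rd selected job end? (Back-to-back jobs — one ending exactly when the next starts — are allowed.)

20

Sort by end time and greedily take each interval whose start is ≥ the last chosen end.
By end time: (2,7), (13,15), (14,17), (19,20), (20,21), (21,22).
Pick (2,7); next start ≥ 7 → (13,15); next start ≥ 15 → (19,20); next start ≥ 20 → (20,21); next start ≥ 21 → (21,22).
Selected: (2,7) (13,15) (19,20) (20,21) (21,22)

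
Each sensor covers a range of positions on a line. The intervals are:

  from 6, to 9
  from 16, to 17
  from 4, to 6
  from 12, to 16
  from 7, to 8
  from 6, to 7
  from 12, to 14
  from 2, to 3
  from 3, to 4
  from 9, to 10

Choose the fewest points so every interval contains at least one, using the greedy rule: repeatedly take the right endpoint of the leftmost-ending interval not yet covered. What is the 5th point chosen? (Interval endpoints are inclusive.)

14

By right end: [2,3]  [3,4]  [4,6]  [6,7]  [7,8]  [6,9]  [9,10]  [12,14]  [12,16]  [16,17]
[2,3] uncovered → point at 3; [4,6] uncovered → point at 6; [7,8] uncovered → point at 8; [9,10] uncovered → point at 10; [12,14] uncovered → point at 14; [16,17] uncovered → point at 17.
Points: 3, 6, 8, 10, 14, 17 (6 total).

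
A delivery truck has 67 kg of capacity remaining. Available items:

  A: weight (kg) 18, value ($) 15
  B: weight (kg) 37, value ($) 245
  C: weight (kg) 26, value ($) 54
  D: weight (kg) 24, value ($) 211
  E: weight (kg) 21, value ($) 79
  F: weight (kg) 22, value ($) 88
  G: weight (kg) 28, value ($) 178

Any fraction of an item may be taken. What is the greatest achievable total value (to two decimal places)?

Greedy by value/weight ratio, highest first.
Order: D (211/24=8.79) > B (245/37=6.62) > G (178/28=6.36) > F (88/22=4.00) > E (79/21=3.76) > C (54/26=2.08) > A (15/18=0.83)
Fill: take D (24 @ 211) → take B (37 @ 245) → take 6/28 of G → 38.14; 67/67 used.
Total value = 494.14

494.14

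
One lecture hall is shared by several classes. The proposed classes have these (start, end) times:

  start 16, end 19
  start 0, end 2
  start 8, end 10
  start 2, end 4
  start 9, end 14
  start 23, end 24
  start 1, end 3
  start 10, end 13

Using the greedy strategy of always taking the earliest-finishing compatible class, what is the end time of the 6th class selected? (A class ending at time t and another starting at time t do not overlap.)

Order by finish time; keep every interval that doesn't clash with the previous kept one.
By end time: (0,2), (1,3), (2,4), (8,10), (10,13), (9,14), (16,19), (23,24).
Pick (0,2); next start ≥ 2 → (2,4); next start ≥ 4 → (8,10); next start ≥ 10 → (10,13); next start ≥ 13 → (16,19); next start ≥ 19 → (23,24).
Selected: (0,2) (2,4) (8,10) (10,13) (16,19) (23,24)

24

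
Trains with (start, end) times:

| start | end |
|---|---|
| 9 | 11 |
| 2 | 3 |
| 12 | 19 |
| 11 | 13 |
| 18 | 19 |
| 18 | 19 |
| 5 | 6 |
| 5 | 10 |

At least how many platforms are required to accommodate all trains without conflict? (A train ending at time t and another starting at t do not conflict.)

3

Events (time:±→running): 2:+→1 3:-→0 5:+→1 5:+→2 6:-→1 9:+→2 10:-→1 11:-→0 11:+→1 12:+→2 13:-→1 18:+→2 18:+→3 … peak 3.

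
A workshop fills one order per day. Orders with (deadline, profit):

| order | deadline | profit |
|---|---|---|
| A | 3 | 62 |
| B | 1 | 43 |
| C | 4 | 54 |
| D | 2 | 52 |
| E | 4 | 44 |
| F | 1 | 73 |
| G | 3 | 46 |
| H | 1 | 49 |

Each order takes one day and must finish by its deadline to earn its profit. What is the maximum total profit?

By profit: F(d1,73), A(d3,62), C(d4,54), D(d2,52), H(d1,49), G(d3,46), E(d4,44), B(d1,43)
F→slot 1; A→slot 3; C→slot 4; D→slot 2; H skipped; G skipped; E skipped; B skipped.
Profit = 73 + 52 + 62 + 54 = 241

241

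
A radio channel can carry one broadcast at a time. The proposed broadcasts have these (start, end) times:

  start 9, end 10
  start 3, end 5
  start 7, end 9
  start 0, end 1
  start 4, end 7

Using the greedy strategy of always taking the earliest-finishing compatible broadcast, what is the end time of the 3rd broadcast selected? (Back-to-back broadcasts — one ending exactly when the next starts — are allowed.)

Sorted by end: (0,1)  (3,5)  (4,7)  (7,9)  (9,10)
take (0,1); take (3,5); skip (4,7); take (7,9); take (9,10).
Selected: (0,1) (3,5) (7,9) (9,10)

9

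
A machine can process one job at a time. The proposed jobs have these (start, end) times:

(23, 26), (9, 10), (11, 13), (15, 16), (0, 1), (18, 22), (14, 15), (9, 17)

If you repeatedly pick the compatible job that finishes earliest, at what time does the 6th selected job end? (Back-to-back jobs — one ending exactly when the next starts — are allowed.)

22

Sorted by end: (0,1)  (9,10)  (11,13)  (14,15)  (15,16)  (9,17)  (18,22)  (23,26)
take (0,1); take (9,10); take (11,13); take (14,15); take (15,16); take (18,22); take (23,26).
Selected: (0,1) (9,10) (11,13) (14,15) (15,16) (18,22) (23,26)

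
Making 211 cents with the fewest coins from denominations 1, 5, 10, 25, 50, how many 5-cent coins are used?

Use the largest denomination that fits, subtract, and repeat.
211 = 4×50 + 1×10 + 1×1
Count of 5: 0

0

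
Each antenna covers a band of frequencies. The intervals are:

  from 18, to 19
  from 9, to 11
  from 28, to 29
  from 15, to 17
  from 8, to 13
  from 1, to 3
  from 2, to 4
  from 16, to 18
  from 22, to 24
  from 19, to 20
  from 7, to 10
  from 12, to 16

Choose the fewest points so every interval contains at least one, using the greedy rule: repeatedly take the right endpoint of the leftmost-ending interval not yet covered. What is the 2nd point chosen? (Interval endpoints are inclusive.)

10

Process intervals by earliest right end; each time one isn't hit yet, stab at its right endpoint.
By right end: [1,3]  [2,4]  [7,10]  [9,11]  [8,13]  [12,16]  [15,17]  [16,18]  [18,19]  [19,20]  [22,24]  [28,29]
[1,3] uncovered → point at 3; [7,10] uncovered → point at 10; [12,16] uncovered → point at 16; [18,19] uncovered → point at 19; [22,24] uncovered → point at 24; [28,29] uncovered → point at 29.
Points: 3, 10, 16, 19, 24, 29 (6 total).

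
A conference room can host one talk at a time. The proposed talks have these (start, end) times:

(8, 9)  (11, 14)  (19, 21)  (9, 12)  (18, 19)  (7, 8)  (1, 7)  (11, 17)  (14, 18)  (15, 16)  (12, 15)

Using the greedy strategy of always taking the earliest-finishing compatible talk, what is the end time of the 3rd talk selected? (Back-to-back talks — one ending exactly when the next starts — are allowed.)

9

Greedy by earliest finish: after sorting by end time, pick each interval compatible with the last pick.
Sorted by end: (1,7)  (7,8)  (8,9)  (9,12)  (11,14)  (12,15)  (15,16)  (11,17)  (14,18)  (18,19)  (19,21)
take (1,7); take (7,8); take (8,9); take (9,12); take (12,15); take (15,16); take (18,19); take (19,21).
Selected: (1,7) (7,8) (8,9) (9,12) (12,15) (15,16) (18,19) (19,21)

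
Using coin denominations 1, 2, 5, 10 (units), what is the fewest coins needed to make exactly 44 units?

6

44 − 4×10→4 − 2×2→0
Total coins = 4 + 2 = 6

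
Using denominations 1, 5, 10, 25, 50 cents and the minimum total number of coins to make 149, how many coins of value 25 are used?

149 = 2×50 + 1×25 + 2×10 + 4×1
Count of 25: 1

1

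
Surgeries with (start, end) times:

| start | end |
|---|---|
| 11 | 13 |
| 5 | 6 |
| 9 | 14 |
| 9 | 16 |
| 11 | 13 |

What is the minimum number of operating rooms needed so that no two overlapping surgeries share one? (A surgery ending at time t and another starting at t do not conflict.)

4

starts: [5, 9, 9, 11, 11]
ends:   [6, 13, 13, 14, 16]
s5→1 e6→0 s9→1 s9→2 s11→3 s11→4  — peak 4.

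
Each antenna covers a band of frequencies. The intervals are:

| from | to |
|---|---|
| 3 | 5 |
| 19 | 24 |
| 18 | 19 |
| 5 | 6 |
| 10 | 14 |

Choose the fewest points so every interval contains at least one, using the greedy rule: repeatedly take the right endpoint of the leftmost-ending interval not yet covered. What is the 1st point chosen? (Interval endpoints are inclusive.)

5

Process intervals by earliest right end; each time one isn't hit yet, stab at its right endpoint.
By right end: [3,5]  [5,6]  [10,14]  [18,19]  [19,24]
[3,5] uncovered → point at 5; [10,14] uncovered → point at 14; [18,19] uncovered → point at 19.
Points: 5, 14, 19 (3 total).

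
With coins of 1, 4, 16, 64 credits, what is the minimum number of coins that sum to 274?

7

Greedy: take as many of the largest coin as possible, then repeat with the remainder.
274 = 4×64 + 1×16 + 2×1
Total coins = 4 + 1 + 2 = 7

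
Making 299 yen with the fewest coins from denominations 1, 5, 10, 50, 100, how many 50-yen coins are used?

Use the largest denomination that fits, subtract, and repeat.
299 = 2×100 + 1×50 + 4×10 + 1×5 + 4×1
Count of 50: 1

1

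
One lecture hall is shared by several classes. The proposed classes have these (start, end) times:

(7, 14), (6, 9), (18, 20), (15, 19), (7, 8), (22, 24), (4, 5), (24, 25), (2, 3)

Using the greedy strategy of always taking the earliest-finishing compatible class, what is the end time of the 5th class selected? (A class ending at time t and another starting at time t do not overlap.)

24

Greedy by earliest finish: after sorting by end time, pick each interval compatible with the last pick.
Sorted by end: (2,3)  (4,5)  (7,8)  (6,9)  (7,14)  (15,19)  (18,20)  (22,24)  (24,25)
take (2,3); take (4,5); take (7,8); take (15,19); skip (18,20); take (22,24); take (24,25).
Selected: (2,3) (4,5) (7,8) (15,19) (22,24) (24,25)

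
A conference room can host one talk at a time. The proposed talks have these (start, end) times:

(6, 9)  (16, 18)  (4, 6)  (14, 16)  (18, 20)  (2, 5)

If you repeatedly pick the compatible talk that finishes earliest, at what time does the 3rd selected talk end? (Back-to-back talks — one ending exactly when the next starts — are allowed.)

By end time: (2,5), (4,6), (6,9), (14,16), (16,18), (18,20).
Pick (2,5); next start ≥ 5 → (6,9); next start ≥ 9 → (14,16); next start ≥ 16 → (16,18); next start ≥ 18 → (18,20).
Selected: (2,5) (6,9) (14,16) (16,18) (18,20)

16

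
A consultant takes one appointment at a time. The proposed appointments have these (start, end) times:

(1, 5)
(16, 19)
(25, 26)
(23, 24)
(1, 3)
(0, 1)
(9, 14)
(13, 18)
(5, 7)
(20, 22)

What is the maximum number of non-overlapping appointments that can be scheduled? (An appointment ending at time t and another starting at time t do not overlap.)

Sort by end time and greedily take each interval whose start is ≥ the last chosen end.
By end time: (0,1), (1,3), (1,5), (5,7), (9,14), (13,18), (16,19), (20,22), (23,24), (25,26).
Pick (0,1); next start ≥ 1 → (1,3); next start ≥ 3 → (5,7); next start ≥ 7 → (9,14); next start ≥ 14 → (16,19); next start ≥ 19 → (20,22); next start ≥ 22 → (23,24); next start ≥ 24 → (25,26).
Selected 8 appointments.

8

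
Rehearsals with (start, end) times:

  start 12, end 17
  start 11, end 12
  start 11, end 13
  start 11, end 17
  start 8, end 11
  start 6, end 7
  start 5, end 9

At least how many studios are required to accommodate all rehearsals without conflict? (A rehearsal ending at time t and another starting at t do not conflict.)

3

The answer is the maximum number of intervals overlapping at any instant.
starts: [5, 6, 8, 11, 11, 11, 12]
ends:   [7, 9, 11, 12, 13, 17, 17]
s5→1 s6→2 e7→1 s8→2 e9→1 e11→0 s11→1 s11→2 s11→3  — peak 3.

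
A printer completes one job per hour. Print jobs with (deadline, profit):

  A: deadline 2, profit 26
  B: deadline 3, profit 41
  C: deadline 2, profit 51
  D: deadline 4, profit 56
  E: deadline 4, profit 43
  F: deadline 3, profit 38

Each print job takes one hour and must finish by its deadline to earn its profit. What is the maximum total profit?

191

By profit: D(d4,56), C(d2,51), E(d4,43), B(d3,41), F(d3,38), A(d2,26)
D→slot 4; C→slot 2; E→slot 3; B→slot 1; F skipped; A skipped.
Profit = 41 + 51 + 43 + 56 = 191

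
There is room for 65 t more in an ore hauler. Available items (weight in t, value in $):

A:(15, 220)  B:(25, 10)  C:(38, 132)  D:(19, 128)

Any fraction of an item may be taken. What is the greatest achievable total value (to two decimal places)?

455.68

Ratios (sorted): A 14.67, D 6.74, C 3.47, B 0.40
take A (15 @ 220); take D (19 @ 128); take 31/38 of C → 107.68. Capacity used 65/65.
Total value = 455.68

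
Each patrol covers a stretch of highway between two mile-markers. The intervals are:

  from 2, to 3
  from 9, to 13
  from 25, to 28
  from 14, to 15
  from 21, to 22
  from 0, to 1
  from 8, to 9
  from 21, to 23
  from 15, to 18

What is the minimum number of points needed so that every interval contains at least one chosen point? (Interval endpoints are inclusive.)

6

By right end: [0,1]  [2,3]  [8,9]  [9,13]  [14,15]  [15,18]  [21,22]  [21,23]  [25,28]
[0,1] uncovered → point at 1; [2,3] uncovered → point at 3; [8,9] uncovered → point at 9; [14,15] uncovered → point at 15; [21,22] uncovered → point at 22; [25,28] uncovered → point at 28.
Points: 1, 3, 9, 15, 22, 28 (6 total).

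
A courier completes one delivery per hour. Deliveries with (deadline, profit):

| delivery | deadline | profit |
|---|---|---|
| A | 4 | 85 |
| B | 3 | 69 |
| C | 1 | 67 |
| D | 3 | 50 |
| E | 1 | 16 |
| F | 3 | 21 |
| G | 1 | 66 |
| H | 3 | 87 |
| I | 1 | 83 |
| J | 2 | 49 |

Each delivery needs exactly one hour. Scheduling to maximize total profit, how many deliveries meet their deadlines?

Sort by profit descending; place each in the latest free slot ≤ its deadline.
Profit order: H=87 A=85 I=83 B=69 C=67 G=66 D=50 J=49 F=21 E=16
Assign: H→slot 3, A→slot 4, I→slot 1, B→slot 2, C skipped, G skipped, D skipped, J skipped, F skipped, E skipped.
Slots: [1:I] [2:B] [3:H] [4:A]
4 of 10 scheduled.

4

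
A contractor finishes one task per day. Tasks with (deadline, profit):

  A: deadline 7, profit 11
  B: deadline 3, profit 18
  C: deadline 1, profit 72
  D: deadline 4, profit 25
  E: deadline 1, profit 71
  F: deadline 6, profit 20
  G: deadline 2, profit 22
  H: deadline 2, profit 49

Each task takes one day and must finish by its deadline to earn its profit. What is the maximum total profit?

Sort by profit descending; place each in the latest free slot ≤ its deadline.
By profit: C(d1,72), E(d1,71), H(d2,49), D(d4,25), G(d2,22), F(d6,20), B(d3,18), A(d7,11)
C→slot 1; E skipped; H→slot 2; D→slot 4; G skipped; F→slot 6; B→slot 3; A→slot 7.
Profit = 72 + 49 + 18 + 25 + 20 + 11 = 195

195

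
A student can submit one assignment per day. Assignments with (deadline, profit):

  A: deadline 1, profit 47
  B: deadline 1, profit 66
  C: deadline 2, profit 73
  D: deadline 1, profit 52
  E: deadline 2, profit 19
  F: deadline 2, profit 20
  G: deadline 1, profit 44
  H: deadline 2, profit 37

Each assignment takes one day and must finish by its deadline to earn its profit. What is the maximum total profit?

By profit: C(d2,73), B(d1,66), D(d1,52), A(d1,47), G(d1,44), H(d2,37), F(d2,20), E(d2,19)
C→slot 2; B→slot 1; D skipped; A skipped; G skipped; H skipped; F skipped; E skipped.
Profit = 66 + 73 = 139

139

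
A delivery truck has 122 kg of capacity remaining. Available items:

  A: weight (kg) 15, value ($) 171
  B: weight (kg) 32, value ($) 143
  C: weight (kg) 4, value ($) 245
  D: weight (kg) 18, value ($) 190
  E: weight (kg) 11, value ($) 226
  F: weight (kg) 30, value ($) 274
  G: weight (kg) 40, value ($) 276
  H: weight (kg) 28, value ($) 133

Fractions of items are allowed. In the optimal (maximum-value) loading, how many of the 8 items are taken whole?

6

Ratios (sorted): C 61.25, E 20.55, A 11.40, D 10.56, F 9.13, G 6.90, H 4.75, B 4.47
take C (4 @ 245); take E (11 @ 226); take A (15 @ 171); take D (18 @ 190); take F (30 @ 274); take G (40 @ 276); take 4/28 of H → 19.00. Capacity used 122/122.
6 item(s) taken whole; one partial (take 4/28 of H).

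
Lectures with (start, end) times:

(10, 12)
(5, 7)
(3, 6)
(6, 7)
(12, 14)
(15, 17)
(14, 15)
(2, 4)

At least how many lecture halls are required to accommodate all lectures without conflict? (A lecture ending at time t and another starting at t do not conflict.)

The answer is the maximum number of intervals overlapping at any instant.
starts: [2, 3, 5, 6, 10, 12, 14, 15]
ends:   [4, 6, 7, 7, 12, 14, 15, 17]
s2→1 s3→2  — peak 2.

2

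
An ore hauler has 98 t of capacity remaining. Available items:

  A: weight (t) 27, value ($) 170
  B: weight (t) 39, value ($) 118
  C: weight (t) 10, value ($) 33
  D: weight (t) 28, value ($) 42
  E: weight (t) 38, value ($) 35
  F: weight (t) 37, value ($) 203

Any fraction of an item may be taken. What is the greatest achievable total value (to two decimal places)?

478.62

Greedy by value/weight ratio, highest first.
Ratios (sorted): A 6.30, F 5.49, C 3.30, B 3.03, D 1.50, E 0.92
take A (27 @ 170); take F (37 @ 203); take C (10 @ 33); take 24/39 of B → 72.62. Capacity used 98/98.
Total value = 478.62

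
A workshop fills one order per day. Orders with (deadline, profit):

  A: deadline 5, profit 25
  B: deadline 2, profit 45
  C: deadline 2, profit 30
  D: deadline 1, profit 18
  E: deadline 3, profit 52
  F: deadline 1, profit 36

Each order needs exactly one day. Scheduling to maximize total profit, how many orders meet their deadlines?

4

Sort by profit descending; place each in the latest free slot ≤ its deadline.
Profit order: E=52 B=45 F=36 C=30 A=25 D=18
Assign: E→slot 3, B→slot 2, F→slot 1, C skipped, A→slot 5, D skipped.
Slots: [1:F] [2:B] [3:E] [5:A]
4 of 6 scheduled.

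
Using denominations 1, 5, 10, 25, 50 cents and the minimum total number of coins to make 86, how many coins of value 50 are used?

1

86 − 1×50→36 − 1×25→11 − 1×10→1 − 1×1→0
Count of 50: 1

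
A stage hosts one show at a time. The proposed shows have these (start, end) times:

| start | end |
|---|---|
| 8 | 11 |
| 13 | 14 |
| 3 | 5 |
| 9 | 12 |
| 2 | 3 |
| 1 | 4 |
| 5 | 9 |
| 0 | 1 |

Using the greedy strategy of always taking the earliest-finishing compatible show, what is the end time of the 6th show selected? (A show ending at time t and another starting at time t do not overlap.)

Order by finish time; keep every interval that doesn't clash with the previous kept one.
Sorted by end: (0,1)  (2,3)  (1,4)  (3,5)  (5,9)  (8,11)  (9,12)  (13,14)
take (0,1); take (2,3); take (3,5); take (5,9); take (9,12); take (13,14).
Selected: (0,1) (2,3) (3,5) (5,9) (9,12) (13,14)

14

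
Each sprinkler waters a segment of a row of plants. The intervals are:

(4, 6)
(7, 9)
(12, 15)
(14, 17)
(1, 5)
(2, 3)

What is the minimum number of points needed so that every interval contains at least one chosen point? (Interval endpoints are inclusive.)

Process intervals by earliest right end; each time one isn't hit yet, stab at its right endpoint.
By right end: [2,3]  [1,5]  [4,6]  [7,9]  [12,15]  [14,17]
[2,3] uncovered → point at 3; [4,6] uncovered → point at 6; [7,9] uncovered → point at 9; [12,15] uncovered → point at 15.
Points: 3, 6, 9, 15 (4 total).

4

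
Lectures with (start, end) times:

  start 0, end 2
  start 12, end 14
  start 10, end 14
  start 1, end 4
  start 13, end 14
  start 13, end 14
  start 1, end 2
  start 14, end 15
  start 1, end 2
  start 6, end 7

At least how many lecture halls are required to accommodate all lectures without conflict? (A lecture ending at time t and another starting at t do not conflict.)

starts: [0, 1, 1, 1, 6, 10, 12, 13, 13, 14]
ends:   [2, 2, 2, 4, 7, 14, 14, 14, 14, 15]
s0→1 s1→2 s1→3 s1→4  — peak 4.

4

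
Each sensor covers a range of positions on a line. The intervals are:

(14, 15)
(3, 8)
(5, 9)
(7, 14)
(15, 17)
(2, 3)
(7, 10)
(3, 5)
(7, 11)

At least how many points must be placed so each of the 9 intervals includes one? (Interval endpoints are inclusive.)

3

Sort by right endpoint; whenever an interval is uncovered, place a point at its right end.
Sorted: [2,3] [3,5] [3,8] [5,9] [7,10] [7,11] [7,14] [14,15] [15,17]
{[2,3],[3,5],[3,8]} hit by 3; {[5,9],[7,10],[7,11],[7,14]} hit by 9; {[14,15],[15,17]} hit by 15.
Points: 3, 9, 15 (3 total).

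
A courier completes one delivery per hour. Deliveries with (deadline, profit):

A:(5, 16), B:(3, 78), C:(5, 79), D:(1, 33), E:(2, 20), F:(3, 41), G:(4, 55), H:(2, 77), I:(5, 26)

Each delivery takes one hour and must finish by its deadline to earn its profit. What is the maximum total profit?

330

Sort by profit descending; place each in the latest free slot ≤ its deadline.
Profit order: C=79 B=78 H=77 G=55 F=41 D=33 I=26 E=20 A=16
Assign: C→slot 5, B→slot 3, H→slot 2, G→slot 4, F→slot 1, D skipped, I skipped, E skipped, A skipped.
Slots: [1:F] [2:H] [3:B] [4:G] [5:C]
Profit = 41 + 77 + 78 + 55 + 79 = 330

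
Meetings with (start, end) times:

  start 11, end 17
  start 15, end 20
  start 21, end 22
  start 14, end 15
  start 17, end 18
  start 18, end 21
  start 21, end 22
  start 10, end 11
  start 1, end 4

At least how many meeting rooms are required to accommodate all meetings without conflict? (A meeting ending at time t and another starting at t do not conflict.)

2

The answer is the maximum number of intervals overlapping at any instant.
Events (time:±→running): 1:+→1 4:-→0 10:+→1 11:-→0 11:+→1 14:+→2 … peak 2.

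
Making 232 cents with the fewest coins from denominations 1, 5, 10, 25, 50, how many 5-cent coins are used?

1

Greedy: take as many of the largest coin as possible, then repeat with the remainder.
232 − 4×50→32 − 1×25→7 − 1×5→2 − 2×1→0
Count of 5: 1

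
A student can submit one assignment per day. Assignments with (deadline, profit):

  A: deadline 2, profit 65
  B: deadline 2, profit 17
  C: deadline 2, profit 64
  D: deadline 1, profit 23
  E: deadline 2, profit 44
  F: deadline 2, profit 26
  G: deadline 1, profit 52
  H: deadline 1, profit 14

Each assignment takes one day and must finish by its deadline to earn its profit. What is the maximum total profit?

129

By profit: A(d2,65), C(d2,64), G(d1,52), E(d2,44), F(d2,26), D(d1,23), B(d2,17), H(d1,14)
A→slot 2; C→slot 1; G skipped; E skipped; F skipped; D skipped; B skipped; H skipped.
Profit = 64 + 65 = 129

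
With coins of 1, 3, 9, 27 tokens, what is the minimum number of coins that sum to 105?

7

Greedy: take as many of the largest coin as possible, then repeat with the remainder.
105 − 3×27→24 − 2×9→6 − 2×3→0
Total coins = 3 + 2 + 2 = 7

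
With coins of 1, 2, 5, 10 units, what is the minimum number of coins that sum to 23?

Use the largest denomination that fits, subtract, and repeat.
23 − 2×10→3 − 1×2→1 − 1×1→0
Total coins = 2 + 1 + 1 = 4

4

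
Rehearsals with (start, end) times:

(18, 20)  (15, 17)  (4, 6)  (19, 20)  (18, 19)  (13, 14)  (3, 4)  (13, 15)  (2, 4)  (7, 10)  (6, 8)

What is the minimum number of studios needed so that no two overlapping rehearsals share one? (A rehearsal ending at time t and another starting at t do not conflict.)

2

The answer is the maximum number of intervals overlapping at any instant.
starts: [2, 3, 4, 6, 7, 13, 13, 15, 18, 18, 19]
ends:   [4, 4, 6, 8, 10, 14, 15, 17, 19, 20, 20]
s2→1 s3→2  — peak 2.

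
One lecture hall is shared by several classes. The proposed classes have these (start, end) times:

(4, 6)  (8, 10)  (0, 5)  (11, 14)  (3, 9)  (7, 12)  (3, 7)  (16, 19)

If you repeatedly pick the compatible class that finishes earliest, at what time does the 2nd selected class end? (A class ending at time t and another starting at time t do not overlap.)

10

Sort by end time and greedily take each interval whose start is ≥ the last chosen end.
Sorted by end: (0,5)  (4,6)  (3,7)  (3,9)  (8,10)  (7,12)  (11,14)  (16,19)
take (0,5); skip (3,7); take (8,10); take (11,14); take (16,19).
Selected: (0,5) (8,10) (11,14) (16,19)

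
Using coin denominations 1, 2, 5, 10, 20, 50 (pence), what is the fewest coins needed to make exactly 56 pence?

56 = 1×50 + 1×5 + 1×1
Total coins = 1 + 1 + 1 = 3

3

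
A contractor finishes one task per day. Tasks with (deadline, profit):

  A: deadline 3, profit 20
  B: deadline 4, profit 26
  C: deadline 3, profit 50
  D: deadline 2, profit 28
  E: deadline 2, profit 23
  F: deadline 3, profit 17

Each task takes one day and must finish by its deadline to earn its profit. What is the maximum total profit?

Profit order: C=50 D=28 B=26 E=23 A=20 F=17
Assign: C→slot 3, D→slot 2, B→slot 4, E→slot 1, A skipped, F skipped.
Slots: [1:E] [2:D] [3:C] [4:B]
Profit = 23 + 28 + 50 + 26 = 127

127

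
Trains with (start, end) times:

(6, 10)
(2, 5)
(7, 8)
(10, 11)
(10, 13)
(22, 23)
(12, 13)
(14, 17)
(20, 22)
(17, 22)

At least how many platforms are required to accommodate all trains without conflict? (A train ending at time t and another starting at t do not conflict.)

2

Events (time:±→running): 2:+→1 5:-→0 6:+→1 7:+→2 … peak 2.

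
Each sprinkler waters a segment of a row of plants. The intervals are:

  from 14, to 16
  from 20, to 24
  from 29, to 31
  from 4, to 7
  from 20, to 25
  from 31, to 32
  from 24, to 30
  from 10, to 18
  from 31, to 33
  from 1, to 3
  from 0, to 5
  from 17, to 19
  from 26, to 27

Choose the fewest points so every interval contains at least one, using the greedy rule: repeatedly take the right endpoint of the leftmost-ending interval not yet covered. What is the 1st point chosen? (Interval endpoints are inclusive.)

3

Sort by right endpoint; whenever an interval is uncovered, place a point at its right end.
Sorted: [1,3] [0,5] [4,7] [14,16] [10,18] [17,19] [20,24] [20,25] [26,27] [24,30] [29,31] [31,32] [31,33]
{[1,3],[0,5]} hit by 3; {[4,7]} hit by 7; {[14,16],[10,18]} hit by 16; {[17,19]} hit by 19; {[20,24],[20,25]} hit by 24; {[26,27],[24,30]} hit by 27; {[29,31],[31,32],[31,33]} hit by 31.
Points: 3, 7, 16, 19, 24, 27, 31 (7 total).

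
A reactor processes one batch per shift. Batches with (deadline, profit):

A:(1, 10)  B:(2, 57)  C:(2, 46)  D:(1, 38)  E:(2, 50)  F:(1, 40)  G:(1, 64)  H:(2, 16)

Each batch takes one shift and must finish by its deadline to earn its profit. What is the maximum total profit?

Sort by profit descending; place each in the latest free slot ≤ its deadline.
Profit order: G=64 B=57 E=50 C=46 F=40 D=38 H=16 A=10
Assign: G→slot 1, B→slot 2, E skipped, C skipped, F skipped, D skipped, H skipped, A skipped.
Slots: [1:G] [2:B]
Profit = 64 + 57 = 121

121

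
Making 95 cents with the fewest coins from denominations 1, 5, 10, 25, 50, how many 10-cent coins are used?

Greedy: take as many of the largest coin as possible, then repeat with the remainder.
95 − 1×50→45 − 1×25→20 − 2×10→0
Count of 10: 2

2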